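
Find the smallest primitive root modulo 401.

φ(401) = 401 − 1 = 400 = 2^4 · 5^2.
Test candidates g = 2, 3, … against the prime factors q ∈ {2, 5} of φ(401): g is a generator iff g^(400/q) ≢ 1 for every such q.
g = 2: 2^200 ≡ 1 — hits 1, so not a primitive root.
g = 3: 3^200 ≡ 400; 3^80 ≡ 72 — none is 1, so 3 is a primitive root.
The smallest primitive root modulo 401 is 3.

3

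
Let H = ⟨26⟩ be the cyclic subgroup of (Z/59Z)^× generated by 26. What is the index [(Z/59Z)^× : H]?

2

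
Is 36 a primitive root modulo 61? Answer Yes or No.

No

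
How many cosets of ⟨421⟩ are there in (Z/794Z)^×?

1

The order of 421 must divide φ(794) = φ(2)·φ(397) = 1·396 = 396 = 2^2 · 3^2 · 11.
Divisors of 396: 1, 2, 3, 4, 6, 9, 11, 12, 18, 22, 33, 36, 44, 66, 99, 132, 198, 396.
Check 421^d mod 794 for each divisor in increasing order:
421^1 ≡ 421 (mod 794)
421^2 ≡ 179 (mod 794)
421^3 ≡ 723 (mod 794)
421^4 ≡ 281 (mod 794)
421^6 ≡ 277 (mod 794)
421^9 ≡ 183 (mod 794)
421^11 ≡ 203 (mod 794)
421^12 ≡ 505 (mod 794)
421^18 ≡ 141 (mod 794)
421^22 ≡ 715 (mod 794)
421^33 ≡ 637 (mod 794)
421^36 ≡ 31 (mod 794)
421^44 ≡ 683 (mod 794)
421^66 ≡ 35 (mod 794)
421^99 ≡ 63 (mod 794)
421^132 ≡ 431 (mod 794)
421^198 ≡ 793 (mod 794)
421^396 ≡ 1 (mod 794) ✓
So ord_794(421) = 396, hence |⟨421⟩| = 396.
Index = |(Z/794Z)^×| / |⟨421⟩| = 396 / 396 = 1.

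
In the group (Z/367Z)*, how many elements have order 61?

φ(367) = 367 − 1 = 366 = 2 · 3 · 61.
Since (Z/367Z)^× is cyclic of order 366, the number of elements of order d is φ(d) when d | 366 and 0 otherwise.
61 | 366, and φ(61) = 61 − 1 = 60.

60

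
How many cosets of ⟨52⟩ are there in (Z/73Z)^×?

3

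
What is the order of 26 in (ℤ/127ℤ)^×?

63

ord(26) | φ(127) = 127 − 1 = 126 = 2 · 3^2 · 7.
Divisors of 126: 1, 2, 3, 6, 7, 9, 14, 18, 21, 42, 63, 126.
Test each divisor d:
26^1 ≡ 26 (mod 127)
26^2 ≡ 41 (mod 127)
26^3 ≡ 50 (mod 127)
26^6 ≡ 87 (mod 127)
26^7 ≡ 103 (mod 127)
26^9 ≡ 32 (mod 127)
26^14 ≡ 68 (mod 127)
26^18 ≡ 8 (mod 127)
26^21 ≡ 19 (mod 127)
26^42 ≡ 107 (mod 127)
26^63 ≡ 1 (mod 127) ✓
The smallest such exponent is 63, so the order of 26 is 63.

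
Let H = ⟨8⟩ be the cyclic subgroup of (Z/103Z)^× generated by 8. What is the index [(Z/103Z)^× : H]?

6

By Lagrange's theorem, ord_103(8) divides φ(103) = 103 − 1 = 102 = 2 · 3 · 17.
Divisors of 102: 1, 2, 3, 6, 17, 34, 51, 102.
Test each divisor d:
8^1 ≡ 8
8^2 ≡ 64
8^3 ≡ 100
8^6 ≡ 9
8^17 ≡ 1
Thus |⟨8⟩| = ord(8) = 17.
Index = |(Z/103Z)^×| / |⟨8⟩| = 102 / 17 = 6.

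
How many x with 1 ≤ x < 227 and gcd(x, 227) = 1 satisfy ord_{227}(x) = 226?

φ(227) = 227 − 1 = 226 = 2 · 113.
(Z/227Z)^× is cyclic (|G| = 226); a cyclic group of order m has exactly φ(d) elements of each order d | m, and none otherwise.
226 = 2 · 113 divides 226, and φ(226) = 112.

112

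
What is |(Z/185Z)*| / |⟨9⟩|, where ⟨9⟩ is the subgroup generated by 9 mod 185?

ord(9) | φ(185) = φ(5·37) = (5−1)·(37−1) = 4·36 = 144 = 2^4 · 3^2.
Divisors of 144: 1, 2, 3, 4, 6, 8, 9, 12, 16, 18, 24, 36, 48, 72, 144.
Compute 9^d (mod 185) for the divisors d until we hit 1:
9^1 ≡ 9
9^2 ≡ 81
9^3 ≡ 174
9^4 ≡ 86
9^6 ≡ 121
9^8 ≡ 181
9^9 ≡ 149
9^12 ≡ 26
9^16 ≡ 16
9^18 ≡ 1
So ord_185(9) = 18, hence |⟨9⟩| = 18.
[(Z/185Z)^× : ⟨9⟩] = 144/18 = 8.

8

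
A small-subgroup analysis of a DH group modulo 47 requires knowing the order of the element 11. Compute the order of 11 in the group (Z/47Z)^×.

ord(11) | φ(47) = 47 − 1 = 46 = 2 · 23.
Divisors of 46: 1, 2, 23, 46.
Check 11^d mod 47 for each divisor in increasing order:
11^1 ≡ 11 (mod 47)
11^2 ≡ 27 (mod 47)
11^23 ≡ 46 (mod 47)
11^46 ≡ 1 (mod 47) ✓
Hence ord(11) = 46.

46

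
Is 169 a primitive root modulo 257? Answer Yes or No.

No

φ(257) = 257 − 1 = 256 = 2^8.
169 is a primitive root mod 257 iff 169^(φ(257)/q) ≢ 1 for every prime q | φ(257), i.e. q ∈ {2}.
169^128 ≡ 1 (mod 257)  [q = 2: ≡ 1 ✗]
169^128 ≡ 1 shows ord(169) | 128, strictly less than φ(257); not a primitive root.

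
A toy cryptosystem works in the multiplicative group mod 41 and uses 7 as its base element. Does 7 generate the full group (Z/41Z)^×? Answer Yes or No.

φ(41) = 41 − 1 = 40 = 2^3 · 5.
An element g generates (Z/41Z)^× iff g^(40/q) ≢ 1 (mod 41) for each prime q ∈ {2, 5}.
7^20 ≡ 40 (mod 41)  [q = 2: ≢ 1 ✓]
7^8 ≡ 37 (mod 41)  [q = 5: ≢ 1 ✓]
All checks pass, so 7 has order 40 and is a primitive root modulo 41.

Yes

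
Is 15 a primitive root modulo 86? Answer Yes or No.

φ(86) = φ(2)·φ(43) = 1·42 = 42 = 2 · 3 · 7.
An element g generates (Z/86Z)^× iff g^(42/q) ≢ 1 (mod 86) for each prime q ∈ {2, 3, 7}.
15^21 ≡ 1 (mod 86)  [q = 2: ≡ 1 ✗]
15^14 ≡ 49 (mod 86)  [q = 3: ≢ 1 ✓]
15^6 ≡ 11 (mod 86)  [q = 7: ≢ 1 ✓]
The check at q = 2 fails, so 15 generates a proper subgroup.

No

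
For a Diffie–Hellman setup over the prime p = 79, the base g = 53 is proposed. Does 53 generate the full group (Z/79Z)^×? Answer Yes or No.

Yes

φ(79) = 79 − 1 = 78 = 2 · 3 · 13.
It suffices to check that the order of 53 is not a proper divisor of 78: compute 53^(78/q) for q ∈ {2, 3, 13}.
53^39 ≡ 78 (mod 79)  [q = 2: ≢ 1 ✓]
53^26 ≡ 55 (mod 79)  [q = 3: ≢ 1 ✓]
53^6 ≡ 22 (mod 79)  [q = 13: ≢ 1 ✓]
Every test exponent gives a nontrivial residue, hence 53 generates the full group.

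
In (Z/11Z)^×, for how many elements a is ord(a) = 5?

4

φ(11) = 11 − 1 = 10 = 2 · 5.
In a cyclic group of order 10, there are φ(d) elements of order d for each divisor d of 10, and zero for non-divisors.
5 | 10, and φ(5) = 5 − 1 = 4.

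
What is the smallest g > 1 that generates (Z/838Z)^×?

11

φ(838) = φ(2)·φ(419) = 1·418 = 418 = 2 · 11 · 19.
g is a primitive root iff g^(418/q) ≢ 1 (mod 838) for each prime q ∈ {2, 11, 19}.
g = 2: gcd(2, 838) = 2 > 1, not a unit — skip.
g = 3: 3^209 ≡ 1 — hits 1, so not a primitive root.
g = 4: gcd(4, 838) = 2 > 1, not a unit — skip.
g = 5: 5^209 ≡ 1 — hits 1, so not a primitive root.
g = 6: gcd(6, 838) = 2 > 1, not a unit — skip.
g = 7: 7^209 ≡ 1 — hits 1, so not a primitive root.
g = 8: gcd(8, 838) = 2 > 1, not a unit — skip.
g = 9: 9^209 ≡ 1 — hits 1, so not a primitive root.
g = 10: gcd(10, 838) = 2 > 1, not a unit — skip.
g = 11: 11^209 ≡ 837; 11^38 ≡ 753; 11^22 ≡ 7 — none is 1, so 11 is a primitive root.
The smallest primitive root modulo 838 is 11.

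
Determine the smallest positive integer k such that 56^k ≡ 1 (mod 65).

6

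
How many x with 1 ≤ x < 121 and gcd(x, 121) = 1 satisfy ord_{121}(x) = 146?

φ(121) = φ(11^2) = 11·(11−1) = 110 = 2 · 5 · 11.
(Z/121Z)^× is cyclic (|G| = 110); a cyclic group of order m has exactly φ(d) elements of each order d | m, and none otherwise.
Since 146 ∤ 110, the count is 0.

0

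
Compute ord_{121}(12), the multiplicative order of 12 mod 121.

By Lagrange's theorem, ord_121(12) divides φ(121) = φ(11^2) = 11·(11−1) = 110 = 2 · 5 · 11.
Divisors of 110: 1, 2, 5, 10, 11, 22, 55, 110.
Check 12^d mod 121 for each divisor in increasing order:
12^1 ≡ 12
12^2 ≡ 23
12^5 ≡ 56
12^10 ≡ 111
12^11 ≡ 1
Therefore the multiplicative order of 12 modulo 121 is 11.

11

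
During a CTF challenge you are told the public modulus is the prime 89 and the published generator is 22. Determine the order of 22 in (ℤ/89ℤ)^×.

The order of 22 must divide φ(89) = 89 − 1 = 88 = 2^3 · 11.
Divisors of 88: 1, 2, 4, 8, 11, 22, 44, 88.
Evaluate successive powers at the divisors of 88:
22^1 ≡ 22 (mod 89)
22^2 ≡ 39 (mod 89)
22^4 ≡ 8 (mod 89)
22^8 ≡ 64 (mod 89)
22^11 ≡ 88 (mod 89)
22^22 ≡ 1 (mod 89) ✓
Therefore the multiplicative order of 22 modulo 89 is 22.

22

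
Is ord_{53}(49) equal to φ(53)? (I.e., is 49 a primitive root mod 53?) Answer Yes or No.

No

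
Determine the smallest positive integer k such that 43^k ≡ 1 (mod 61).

60

The order of 43 must divide φ(61) = 61 − 1 = 60 = 2^2 · 3 · 5.
Divisors of 60: 1, 2, 3, 4, 5, 6, 10, 12, 15, 20, 30, 60.
Test each divisor d:
43^1 ≡ 43 (mod 61)
43^2 ≡ 19 (mod 61)
43^3 ≡ 24 (mod 61)
43^4 ≡ 56 (mod 61)
43^5 ≡ 29 (mod 61)
43^6 ≡ 27 (mod 61)
43^10 ≡ 48 (mod 61)
43^12 ≡ 58 (mod 61)
43^15 ≡ 50 (mod 61)
43^20 ≡ 47 (mod 61)
43^30 ≡ 60 (mod 61)
43^60 ≡ 1 (mod 61) ✓
So ord_61(43) = 60.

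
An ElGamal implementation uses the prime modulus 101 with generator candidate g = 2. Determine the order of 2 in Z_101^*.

100

Since 2 ∈ (Z/101Z)^×, its order divides φ(101) = 101 − 1 = 100 = 2^2 · 5^2.
Divisors of 100: 1, 2, 4, 5, 10, 20, 25, 50, 100.
Evaluate successive powers at the divisors of 100:
2^1 ≡ 2
2^2 ≡ 4
2^4 ≡ 16
2^5 ≡ 32
2^10 ≡ 14
2^20 ≡ 95
2^25 ≡ 10
2^50 ≡ 100
2^100 ≡ 1
So ord_101(2) = 100.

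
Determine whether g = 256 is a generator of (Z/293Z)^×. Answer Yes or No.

No

φ(293) = 293 − 1 = 292 = 2^2 · 73.
An element g generates (Z/293Z)^× iff g^(292/q) ≢ 1 (mod 293) for each prime q ∈ {2, 73}.
256^146 ≡ 1 (mod 293)  [q = 2: ≡ 1 ✗]
256^4 ≡ 133 (mod 293)  [q = 73: ≢ 1 ✓]
The check at q = 2 fails, so 256 generates a proper subgroup.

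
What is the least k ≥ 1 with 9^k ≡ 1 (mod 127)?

Since 9 ∈ (Z/127Z)^×, its order divides φ(127) = 127 − 1 = 126 = 2 · 3^2 · 7.
Divisors of 126: 1, 2, 3, 6, 7, 9, 14, 18, 21, 42, 63, 126.
Evaluate successive powers at the divisors of 126:
9^1 ≡ 9 (mod 127)
9^2 ≡ 81 (mod 127)
9^3 ≡ 94 (mod 127)
9^6 ≡ 73 (mod 127)
9^7 ≡ 22 (mod 127)
9^9 ≡ 4 (mod 127)
9^14 ≡ 103 (mod 127)
9^18 ≡ 16 (mod 127)
9^21 ≡ 107 (mod 127)
9^42 ≡ 19 (mod 127)
9^63 ≡ 1 (mod 127) ✓
So ord_127(9) = 63.

63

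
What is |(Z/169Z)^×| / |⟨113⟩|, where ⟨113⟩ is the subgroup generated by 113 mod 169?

The order of 113 must divide φ(169) = φ(13^2) = 13·(13−1) = 156 = 2^2 · 3 · 13.
Divisors of 156: 1, 2, 3, 4, 6, 12, 13, 26, 39, 52, 78, 156.
Compute 113^d (mod 169) for the divisors d until we hit 1:
113^1 ≡ 113 (mod 169)
113^2 ≡ 94 (mod 169)
113^3 ≡ 144 (mod 169)
113^4 ≡ 48 (mod 169)
113^6 ≡ 118 (mod 169)
113^12 ≡ 66 (mod 169)
113^13 ≡ 22 (mod 169)
113^26 ≡ 146 (mod 169)
113^39 ≡ 1 (mod 169) ✓
Thus |⟨113⟩| = ord(113) = 39.
Index = |(Z/169Z)^×| / |⟨113⟩| = 156 / 39 = 4.

4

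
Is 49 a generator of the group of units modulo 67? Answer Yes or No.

No

φ(67) = 67 − 1 = 66 = 2 · 3 · 11.
Test 49^(66/q) mod 67 for each prime factor q of 66:
49^33 ≡ 1 (mod 67)  [q = 2: ≡ 1 ✗]
49^22 ≡ 37 (mod 67)  [q = 3: ≢ 1 ✓]
49^6 ≡ 9 (mod 67)  [q = 11: ≢ 1 ✓]
49^33 ≡ 1 shows ord(49) | 33, strictly less than φ(67); not a primitive root.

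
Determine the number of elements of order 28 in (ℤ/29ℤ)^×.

φ(29) = 29 − 1 = 28 = 2^2 · 7.
Since (Z/29Z)^× is cyclic of order 28, the number of elements of order d is φ(d) when d | 28 and 0 otherwise.
28 = 2^2 · 7 divides 28, and φ(28) = 12.

12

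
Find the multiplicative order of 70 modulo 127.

63

Since 70 ∈ (Z/127Z)^×, its order divides φ(127) = 127 − 1 = 126 = 2 · 3^2 · 7.
Divisors of 126: 1, 2, 3, 6, 7, 9, 14, 18, 21, 42, 63, 126.
Evaluate successive powers at the divisors of 126:
70^1 ≡ 70 (mod 127)
70^2 ≡ 74 (mod 127)
70^3 ≡ 100 (mod 127)
70^6 ≡ 94 (mod 127)
70^7 ≡ 103 (mod 127)
70^9 ≡ 2 (mod 127)
70^14 ≡ 68 (mod 127)
70^18 ≡ 4 (mod 127)
70^21 ≡ 19 (mod 127)
70^42 ≡ 107 (mod 127)
70^63 ≡ 1 (mod 127) ✓
Hence ord(70) = 63.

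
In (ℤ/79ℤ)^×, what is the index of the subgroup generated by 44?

The order of 44 must divide φ(79) = 79 − 1 = 78 = 2 · 3 · 13.
Divisors of 78: 1, 2, 3, 6, 13, 26, 39, 78.
Check 44^d mod 79 for each divisor in increasing order:
44^1 ≡ 44 (mod 79)
44^2 ≡ 40 (mod 79)
44^3 ≡ 22 (mod 79)
44^6 ≡ 10 (mod 79)
44^13 ≡ 55 (mod 79)
44^26 ≡ 23 (mod 79)
44^39 ≡ 1 (mod 79) ✓
Thus |⟨44⟩| = ord(44) = 39.
[(Z/79Z)^× : ⟨44⟩] = 78/39 = 2.

2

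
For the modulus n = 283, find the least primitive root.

3

φ(283) = 283 − 1 = 282 = 2 · 3 · 47.
g is a primitive root iff g^(282/q) ≢ 1 (mod 283) for each prime q ∈ {2, 3, 47}.
g = 2: 2^141 ≡ 282; 2^94 ≡ 1 — hits 1, so not a primitive root.
g = 3: 3^141 ≡ 282; 3^94 ≡ 238; 3^6 ≡ 163 — none is 1, so 3 is a primitive root.
So 3 is the smallest generator of (Z/283Z)^×.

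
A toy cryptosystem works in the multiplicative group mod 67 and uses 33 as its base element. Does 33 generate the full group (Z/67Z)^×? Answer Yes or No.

No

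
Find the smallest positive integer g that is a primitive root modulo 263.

φ(263) = 263 − 1 = 262 = 2 · 131.
g is a primitive root iff g^(262/q) ≢ 1 (mod 263) for each prime q ∈ {2, 131}.
g = 2: 2^131 ≡ 1 — hits 1, so not a primitive root.
g = 3: 3^131 ≡ 1 — hits 1, so not a primitive root.
g = 4: 4^131 ≡ 1 — hits 1, so not a primitive root.
g = 5: 5^131 ≡ 262; 5^2 ≡ 25 — none is 1, so 5 is a primitive root.
Hence the least primitive root of 263 is 5.

5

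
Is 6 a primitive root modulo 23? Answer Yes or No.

No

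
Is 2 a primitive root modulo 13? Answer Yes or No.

φ(13) = 13 − 1 = 12 = 2^2 · 3.
Test 2^(12/q) mod 13 for each prime factor q of 12:
2^6 ≡ 12 (mod 13)  [q = 2: ≢ 1 ✓]
2^4 ≡ 3 (mod 13)  [q = 3: ≢ 1 ✓]
All checks pass, so 2 has order 12 and is a primitive root modulo 13.

Yes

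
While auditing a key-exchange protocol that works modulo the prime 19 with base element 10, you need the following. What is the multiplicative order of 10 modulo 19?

The order of 10 must divide φ(19) = 19 − 1 = 18 = 2 · 3^2.
Divisors of 18: 1, 2, 3, 6, 9, 18.
Test each divisor d:
10^1 ≡ 10 (mod 19)
10^2 ≡ 5 (mod 19)
10^3 ≡ 12 (mod 19)
10^6 ≡ 11 (mod 19)
10^9 ≡ 18 (mod 19)
10^18 ≡ 1 (mod 19) ✓
Hence ord(10) = 18.

18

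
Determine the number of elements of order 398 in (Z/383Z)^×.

φ(383) = 383 − 1 = 382 = 2 · 191.
In a cyclic group of order 382, there are φ(d) elements of order d for each divisor d of 382, and zero for non-divisors.
Since 398 ∤ 382, the count is 0.

0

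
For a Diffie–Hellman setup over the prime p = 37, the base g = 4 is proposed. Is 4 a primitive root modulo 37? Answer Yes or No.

No

φ(37) = 37 − 1 = 36 = 2^2 · 3^2.
4 is a primitive root mod 37 iff 4^(φ(37)/q) ≢ 1 for every prime q | φ(37), i.e. q ∈ {2, 3}.
4^18 ≡ 1 (mod 37)  [q = 2: ≡ 1 ✗]
4^12 ≡ 10 (mod 37)  [q = 3: ≢ 1 ✓]
The check at q = 2 fails, so 4 generates a proper subgroup.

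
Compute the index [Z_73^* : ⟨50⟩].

ord(50) | φ(73) = 73 − 1 = 72 = 2^3 · 3^2.
Divisors of 72: 1, 2, 3, 4, 6, 8, 9, 12, 18, 24, 36, 72.
Check 50^d mod 73 for each divisor in increasing order:
50^1 ≡ 50 (mod 73)
50^2 ≡ 18 (mod 73)
50^3 ≡ 24 (mod 73)
50^4 ≡ 32 (mod 73)
50^6 ≡ 65 (mod 73)
50^8 ≡ 2 (mod 73)
50^9 ≡ 27 (mod 73)
50^12 ≡ 64 (mod 73)
50^18 ≡ 72 (mod 73)
50^24 ≡ 8 (mod 73)
50^36 ≡ 1 (mod 73) ✓
So ord_73(50) = 36, hence |⟨50⟩| = 36.
[(Z/73Z)^× : ⟨50⟩] = 72/36 = 2.

2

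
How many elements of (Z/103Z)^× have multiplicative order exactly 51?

φ(103) = 103 − 1 = 102 = 2 · 3 · 17.
Since (Z/103Z)^× is cyclic of order 102, the number of elements of order d is φ(d) when d | 102 and 0 otherwise.
51 = 3 · 17 divides 102, and φ(51) = 32.

32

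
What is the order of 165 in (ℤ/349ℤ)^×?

ord(165) | φ(349) = 349 − 1 = 348 = 2^2 · 3 · 29.
Divisors of 348: 1, 2, 3, 4, 6, 12, 29, 58, 87, 116, 174, 348.
Test each divisor d:
165^1 ≡ 165 (mod 349)
165^2 ≡ 3 (mod 349)
165^3 ≡ 146 (mod 349)
165^4 ≡ 9 (mod 349)
165^6 ≡ 27 (mod 349)
165^12 ≡ 31 (mod 349)
165^29 ≡ 24 (mod 349)
165^58 ≡ 227 (mod 349)
165^87 ≡ 213 (mod 349)
165^116 ≡ 226 (mod 349)
165^174 ≡ 348 (mod 349)
165^348 ≡ 1 (mod 349) ✓
The smallest such exponent is 348, so the order of 165 is 348.

348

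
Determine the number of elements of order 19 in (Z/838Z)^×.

φ(838) = φ(2)·φ(419) = 1·418 = 418 = 2 · 11 · 19.
(Z/838Z)^× is cyclic (|G| = 418); a cyclic group of order m has exactly φ(d) elements of each order d | m, and none otherwise.
19 | 418, and φ(19) = 19 − 1 = 18.

18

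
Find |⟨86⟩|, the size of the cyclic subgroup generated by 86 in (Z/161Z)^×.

66

Since 86 ∈ (Z/161Z)^×, its order divides φ(161) = φ(7·23) = (7−1)·(23−1) = 6·22 = 132 = 2^2 · 3 · 11.
Divisors of 132: 1, 2, 3, 4, 6, 11, 12, 22, 33, 44, 66, 132.
Evaluate successive powers at the divisors of 132:
86^1 ≡ 86 (mod 161)
86^2 ≡ 151 (mod 161)
86^3 ≡ 106 (mod 161)
86^4 ≡ 100 (mod 161)
86^6 ≡ 127 (mod 161)
86^11 ≡ 137 (mod 161)
86^12 ≡ 29 (mod 161)
86^22 ≡ 93 (mod 161)
86^33 ≡ 22 (mod 161)
86^44 ≡ 116 (mod 161)
86^66 ≡ 1 (mod 161) ✓
Hence ord(86) = 66.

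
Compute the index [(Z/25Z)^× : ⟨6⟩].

By Lagrange's theorem, ord_25(6) divides φ(25) = φ(5^2) = 5·(5−1) = 20 = 2^2 · 5.
Divisors of 20: 1, 2, 4, 5, 10, 20.
Evaluate successive powers at the divisors of 20:
6^1 ≡ 6 (mod 25)
6^2 ≡ 11 (mod 25)
6^4 ≡ 21 (mod 25)
6^5 ≡ 1 (mod 25) ✓
Thus |⟨6⟩| = ord(6) = 5.
Index = |(Z/25Z)^×| / |⟨6⟩| = 20 / 5 = 4.

4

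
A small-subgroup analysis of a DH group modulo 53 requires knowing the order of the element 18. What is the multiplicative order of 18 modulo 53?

52

By Lagrange's theorem, ord_53(18) divides φ(53) = 53 − 1 = 52 = 2^2 · 13.
Divisors of 52: 1, 2, 4, 13, 26, 52.
Test each divisor d:
18^1 ≡ 18 (mod 53)
18^2 ≡ 6 (mod 53)
18^4 ≡ 36 (mod 53)
18^13 ≡ 23 (mod 53)
18^26 ≡ 52 (mod 53)
18^52 ≡ 1 (mod 53) ✓
Hence ord(18) = 52.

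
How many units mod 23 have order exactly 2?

1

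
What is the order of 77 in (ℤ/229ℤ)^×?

Since 77 ∈ (Z/229Z)^×, its order divides φ(229) = 229 − 1 = 228 = 2^2 · 3 · 19.
Divisors of 228: 1, 2, 3, 4, 6, 12, 19, 38, 57, 76, 114, 228.
Evaluate successive powers at the divisors of 228:
77^1 ≡ 77 (mod 229)
77^2 ≡ 204 (mod 229)
77^3 ≡ 136 (mod 229)
77^4 ≡ 167 (mod 229)
77^6 ≡ 176 (mod 229)
77^12 ≡ 61 (mod 229)
77^19 ≡ 211 (mod 229)
77^38 ≡ 95 (mod 229)
77^57 ≡ 122 (mod 229)
77^76 ≡ 94 (mod 229)
77^114 ≡ 228 (mod 229)
77^228 ≡ 1 (mod 229) ✓
Hence ord(77) = 228.

228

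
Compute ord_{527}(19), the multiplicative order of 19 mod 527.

The order of 19 must divide φ(527) = φ(17·31) = (17−1)·(31−1) = 16·30 = 480 = 2^5 · 3 · 5.
Divisors of 480: 1, 2, 3, 4, 5, 6, 8, 10, 12, 15, 16, 20, 24, 30, 32, 40, 48, 60, 80, 96, 120, 160, 240, 480.
Test each divisor d:
19^1 ≡ 19 (mod 527)
19^2 ≡ 361 (mod 527)
19^3 ≡ 8 (mod 527)
19^4 ≡ 152 (mod 527)
19^5 ≡ 253 (mod 527)
19^6 ≡ 64 (mod 527)
19^8 ≡ 443 (mod 527)
19^10 ≡ 242 (mod 527)
19^12 ≡ 407 (mod 527)
19^15 ≡ 94 (mod 527)
19^16 ≡ 205 (mod 527)
19^20 ≡ 67 (mod 527)
19^24 ≡ 171 (mod 527)
19^30 ≡ 404 (mod 527)
19^32 ≡ 392 (mod 527)
19^40 ≡ 273 (mod 527)
19^48 ≡ 256 (mod 527)
19^60 ≡ 373 (mod 527)
19^80 ≡ 222 (mod 527)
19^96 ≡ 188 (mod 527)
19^120 ≡ 1 (mod 527) ✓
Therefore the multiplicative order of 19 modulo 527 is 120.

120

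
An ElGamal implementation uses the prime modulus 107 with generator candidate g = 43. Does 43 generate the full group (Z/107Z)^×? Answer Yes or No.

Yes

φ(107) = 107 − 1 = 106 = 2 · 53.
It suffices to check that the order of 43 is not a proper divisor of 106: compute 43^(106/q) for q ∈ {2, 53}.
43^53 ≡ 106 (mod 107)  [q = 2: ≢ 1 ✓]
43^2 ≡ 30 (mod 107)  [q = 53: ≢ 1 ✓]
All checks pass, so 43 has order 106 and is a primitive root modulo 107.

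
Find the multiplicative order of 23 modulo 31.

10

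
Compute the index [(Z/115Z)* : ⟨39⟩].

4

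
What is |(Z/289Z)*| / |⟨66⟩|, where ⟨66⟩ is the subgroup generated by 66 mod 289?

2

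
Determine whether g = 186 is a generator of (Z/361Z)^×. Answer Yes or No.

Yes

φ(361) = φ(19^2) = 19·(19−1) = 342 = 2 · 3^2 · 19.
It suffices to check that the order of 186 is not a proper divisor of 342: compute 186^(342/q) for q ∈ {2, 3, 19}.
186^171 ≡ 360 (mod 361)  [q = 2: ≢ 1 ✓]
186^114 ≡ 68 (mod 361)  [q = 3: ≢ 1 ✓]
186^18 ≡ 343 (mod 361)  [q = 19: ≢ 1 ✓]
None equal 1, so ord_361(186) = 342: 186 is a primitive root.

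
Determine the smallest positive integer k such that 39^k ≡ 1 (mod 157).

The order of 39 must divide φ(157) = 157 − 1 = 156 = 2^2 · 3 · 13.
Divisors of 156: 1, 2, 3, 4, 6, 12, 13, 26, 39, 52, 78, 156.
Evaluate successive powers at the divisors of 156:
39^1 ≡ 39
39^2 ≡ 108
39^3 ≡ 130
39^4 ≡ 46
39^6 ≡ 101
39^12 ≡ 153
39^13 ≡ 1
So ord_157(39) = 13.

13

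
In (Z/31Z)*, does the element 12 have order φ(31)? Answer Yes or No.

φ(31) = 31 − 1 = 30 = 2 · 3 · 5.
12 is a primitive root mod 31 iff 12^(φ(31)/q) ≢ 1 for every prime q | φ(31), i.e. q ∈ {2, 3, 5}.
12^15 ≡ 30 (mod 31)  [q = 2: ≢ 1 ✓]
12^10 ≡ 25 (mod 31)  [q = 3: ≢ 1 ✓]
12^6 ≡ 2 (mod 31)  [q = 5: ≢ 1 ✓]
None equal 1, so ord_31(12) = 30: 12 is a primitive root.

Yes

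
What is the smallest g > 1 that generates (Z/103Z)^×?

5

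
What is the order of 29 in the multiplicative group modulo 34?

16

Since 29 ∈ (Z/34Z)^×, its order divides φ(34) = φ(2)·φ(17) = 1·16 = 16 = 2^4.
Divisors of 16: 1, 2, 4, 8, 16.
Check 29^d mod 34 for each divisor in increasing order:
29^1 ≡ 29 (mod 34)
29^2 ≡ 25 (mod 34)
29^4 ≡ 13 (mod 34)
29^8 ≡ 33 (mod 34)
29^16 ≡ 1 (mod 34) ✓
The smallest such exponent is 16, so the order of 29 is 16.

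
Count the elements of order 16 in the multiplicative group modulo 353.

φ(353) = 353 − 1 = 352 = 2^5 · 11.
In a cyclic group of order 352, there are φ(d) elements of order d for each divisor d of 352, and zero for non-divisors.
16 = 2^4 divides 352, and φ(16) = 8.

8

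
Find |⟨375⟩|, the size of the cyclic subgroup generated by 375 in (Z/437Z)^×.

198

ord(375) | φ(437) = φ(19·23) = (19−1)·(23−1) = 18·22 = 396 = 2^2 · 3^2 · 11.
Divisors of 396: 1, 2, 3, 4, 6, 9, 11, 12, 18, 22, 33, 36, 44, 66, 99, 132, 198, 396.
Test each divisor d:
375^1 ≡ 375 (mod 437)
375^2 ≡ 348 (mod 437)
375^3 ≡ 274 (mod 437)
375^4 ≡ 55 (mod 437)
375^6 ≡ 349 (mod 437)
375^9 ≡ 360 (mod 437)
375^11 ≡ 298 (mod 437)
375^12 ≡ 315 (mod 437)
375^18 ≡ 248 (mod 437)
375^22 ≡ 93 (mod 437)
375^33 ≡ 183 (mod 437)
375^36 ≡ 324 (mod 437)
375^44 ≡ 346 (mod 437)
375^66 ≡ 277 (mod 437)
375^99 ≡ 436 (mod 437)
375^132 ≡ 254 (mod 437)
375^198 ≡ 1 (mod 437) ✓
So ord_437(375) = 198.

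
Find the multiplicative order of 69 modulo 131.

By Lagrange's theorem, ord_131(69) divides φ(131) = 131 − 1 = 130 = 2 · 5 · 13.
Divisors of 130: 1, 2, 5, 10, 13, 26, 65, 130.
Compute 69^d (mod 131) for the divisors d until we hit 1:
69^1 ≡ 69 (mod 131)
69^2 ≡ 45 (mod 131)
69^5 ≡ 79 (mod 131)
69^10 ≡ 84 (mod 131)
69^13 ≡ 130 (mod 131)
69^26 ≡ 1 (mod 131) ✓
The smallest such exponent is 26, so the order of 69 is 26.

26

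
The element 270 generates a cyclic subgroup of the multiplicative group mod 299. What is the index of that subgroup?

4

ord(270) | φ(299) = φ(13·23) = (13−1)·(23−1) = 12·22 = 264 = 2^3 · 3 · 11.
Divisors of 264: 1, 2, 3, 4, 6, 8, 11, 12, 22, 24, 33, 44, 66, 88, 132, 264.
Test each divisor d:
270^1 ≡ 270 (mod 299)
270^2 ≡ 243 (mod 299)
270^3 ≡ 129 (mod 299)
270^4 ≡ 146 (mod 299)
270^6 ≡ 196 (mod 299)
270^8 ≡ 87 (mod 299)
270^11 ≡ 160 (mod 299)
270^12 ≡ 144 (mod 299)
270^22 ≡ 185 (mod 299)
270^24 ≡ 105 (mod 299)
270^33 ≡ 298 (mod 299)
270^44 ≡ 139 (mod 299)
270^66 ≡ 1 (mod 299) ✓
The order of 270 is 66, so the subgroup it generates has 66 elements.
The index is φ(299) / ord(270) = 264 / 66 = 4.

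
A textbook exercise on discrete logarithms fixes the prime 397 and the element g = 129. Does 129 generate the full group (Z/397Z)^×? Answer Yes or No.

No

φ(397) = 397 − 1 = 396 = 2^2 · 3^2 · 11.
An element g generates (Z/397Z)^× iff g^(396/q) ≢ 1 (mod 397) for each prime q ∈ {2, 3, 11}.
129^198 ≡ 1 (mod 397)  [q = 2: ≡ 1 ✗]
129^132 ≡ 34 (mod 397)  [q = 3: ≢ 1 ✓]
129^36 ≡ 167 (mod 397)  [q = 11: ≢ 1 ✓]
The check at q = 2 fails, so 129 generates a proper subgroup.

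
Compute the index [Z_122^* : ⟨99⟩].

The order of 99 must divide φ(122) = φ(2)·φ(61) = 1·60 = 60 = 2^2 · 3 · 5.
Divisors of 60: 1, 2, 3, 4, 5, 6, 10, 12, 15, 20, 30, 60.
Compute 99^d (mod 122) for the divisors d until we hit 1:
99^1 ≡ 99 (mod 122)
99^2 ≡ 41 (mod 122)
99^3 ≡ 33 (mod 122)
99^4 ≡ 95 (mod 122)
99^5 ≡ 11 (mod 122)
99^6 ≡ 113 (mod 122)
99^10 ≡ 121 (mod 122)
99^12 ≡ 81 (mod 122)
99^15 ≡ 111 (mod 122)
99^20 ≡ 1 (mod 122) ✓
The order of 99 is 20, so the subgroup it generates has 20 elements.
[(Z/122Z)^× : ⟨99⟩] = 60/20 = 3.

3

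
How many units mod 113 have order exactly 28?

φ(113) = 113 − 1 = 112 = 2^4 · 7.
(Z/113Z)^× is cyclic (|G| = 112); a cyclic group of order m has exactly φ(d) elements of each order d | m, and none otherwise.
28 = 2^2 · 7 divides 112, and φ(28) = 12.

12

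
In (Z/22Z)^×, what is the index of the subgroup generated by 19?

1

By Lagrange's theorem, ord_22(19) divides φ(22) = φ(2)·φ(11) = 1·10 = 10 = 2 · 5.
Divisors of 10: 1, 2, 5, 10.
Compute 19^d (mod 22) for the divisors d until we hit 1:
19^1 ≡ 19 (mod 22)
19^2 ≡ 9 (mod 22)
19^5 ≡ 21 (mod 22)
19^10 ≡ 1 (mod 22) ✓
Thus |⟨19⟩| = ord(19) = 10.
Index = |(Z/22Z)^×| / |⟨19⟩| = 10 / 10 = 1.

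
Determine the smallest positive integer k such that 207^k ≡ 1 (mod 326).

The order of 207 must divide φ(326) = φ(2)·φ(163) = 1·162 = 162 = 2 · 3^4.
Divisors of 162: 1, 2, 3, 6, 9, 18, 27, 54, 81, 162.
Check 207^d mod 326 for each divisor in increasing order:
207^1 ≡ 207 (mod 326)
207^2 ≡ 143 (mod 326)
207^3 ≡ 261 (mod 326)
207^6 ≡ 313 (mod 326)
207^9 ≡ 193 (mod 326)
207^18 ≡ 85 (mod 326)
207^27 ≡ 105 (mod 326)
207^54 ≡ 267 (mod 326)
207^81 ≡ 325 (mod 326)
207^162 ≡ 1 (mod 326) ✓
The smallest such exponent is 162, so the order of 207 is 162.

162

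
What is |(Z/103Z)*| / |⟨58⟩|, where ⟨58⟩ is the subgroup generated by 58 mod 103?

By Lagrange's theorem, ord_103(58) divides φ(103) = 103 − 1 = 102 = 2 · 3 · 17.
Divisors of 102: 1, 2, 3, 6, 17, 34, 51, 102.
Evaluate successive powers at the divisors of 102:
58^1 ≡ 58 (mod 103)
58^2 ≡ 68 (mod 103)
58^3 ≡ 30 (mod 103)
58^6 ≡ 76 (mod 103)
58^17 ≡ 46 (mod 103)
58^34 ≡ 56 (mod 103)
58^51 ≡ 1 (mod 103) ✓
So ord_103(58) = 51, hence |⟨58⟩| = 51.
[(Z/103Z)^× : ⟨58⟩] = 102/51 = 2.

2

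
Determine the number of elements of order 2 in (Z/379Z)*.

1

φ(379) = 379 − 1 = 378 = 2 · 3^3 · 7.
Since (Z/379Z)^× is cyclic of order 378, the number of elements of order d is φ(d) when d | 378 and 0 otherwise.
2 | 378, and φ(2) = 2 − 1 = 1.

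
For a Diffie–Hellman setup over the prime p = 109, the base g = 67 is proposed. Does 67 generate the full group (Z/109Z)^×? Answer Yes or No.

Yes

φ(109) = 109 − 1 = 108 = 2^2 · 3^3.
An element g generates (Z/109Z)^× iff g^(108/q) ≢ 1 (mod 109) for each prime q ∈ {2, 3}.
67^54 ≡ 108 (mod 109)  [q = 2: ≢ 1 ✓]
67^36 ≡ 45 (mod 109)  [q = 3: ≢ 1 ✓]
None equal 1, so ord_109(67) = 108: 67 is a primitive root.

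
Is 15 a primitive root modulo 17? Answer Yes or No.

No

φ(17) = 17 − 1 = 16 = 2^4.
An element g generates (Z/17Z)^× iff g^(16/q) ≢ 1 (mod 17) for each prime q ∈ {2}.
15^8 ≡ 1 (mod 17)  [q = 2: ≡ 1 ✗]
Since 15^8 ≡ 1, the order of 15 divides 8 < 16, so 15 is not a primitive root.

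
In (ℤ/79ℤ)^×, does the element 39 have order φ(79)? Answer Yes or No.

Yes

φ(79) = 79 − 1 = 78 = 2 · 3 · 13.
Test 39^(78/q) mod 79 for each prime factor q of 78:
39^39 ≡ 78 (mod 79)  [q = 2: ≢ 1 ✓]
39^26 ≡ 55 (mod 79)  [q = 3: ≢ 1 ✓]
39^6 ≡ 21 (mod 79)  [q = 13: ≢ 1 ✓]
Every test exponent gives a nontrivial residue, hence 39 generates the full group.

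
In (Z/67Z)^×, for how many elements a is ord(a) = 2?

1

φ(67) = 67 − 1 = 66 = 2 · 3 · 11.
Since (Z/67Z)^× is cyclic of order 66, the number of elements of order d is φ(d) when d | 66 and 0 otherwise.
2 | 66, and φ(2) = 2 − 1 = 1.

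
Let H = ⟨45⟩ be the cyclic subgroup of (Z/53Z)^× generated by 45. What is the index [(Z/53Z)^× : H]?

The order of 45 must divide φ(53) = 53 − 1 = 52 = 2^2 · 13.
Divisors of 52: 1, 2, 4, 13, 26, 52.
Test each divisor d:
45^1 ≡ 45 (mod 53)
45^2 ≡ 11 (mod 53)
45^4 ≡ 15 (mod 53)
45^13 ≡ 30 (mod 53)
45^26 ≡ 52 (mod 53)
45^52 ≡ 1 (mod 53) ✓
So ord_53(45) = 52, hence |⟨45⟩| = 52.
[(Z/53Z)^× : ⟨45⟩] = 52/52 = 1.

1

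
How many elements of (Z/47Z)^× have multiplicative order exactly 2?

φ(47) = 47 − 1 = 46 = 2 · 23.
Since (Z/47Z)^× is cyclic of order 46, the number of elements of order d is φ(d) when d | 46 and 0 otherwise.
2 | 46, and φ(2) = 2 − 1 = 1.

1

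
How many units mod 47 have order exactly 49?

0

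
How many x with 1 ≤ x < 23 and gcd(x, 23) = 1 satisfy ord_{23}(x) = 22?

10

φ(23) = 23 − 1 = 22 = 2 · 11.
Since (Z/23Z)^× is cyclic of order 22, the number of elements of order d is φ(d) when d | 22 and 0 otherwise.
22 = 2 · 11 divides 22, and φ(22) = 10.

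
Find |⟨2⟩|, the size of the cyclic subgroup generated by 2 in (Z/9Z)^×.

6

Since 2 ∈ (Z/9Z)^×, its order divides φ(9) = φ(3^2) = 3·(3−1) = 6 = 2 · 3.
Divisors of 6: 1, 2, 3, 6.
Check 2^d mod 9 for each divisor in increasing order:
2^1 ≡ 2 (mod 9)
2^2 ≡ 4 (mod 9)
2^3 ≡ 8 (mod 9)
2^6 ≡ 1 (mod 9) ✓
The smallest such exponent is 6, so the order of 2 is 6.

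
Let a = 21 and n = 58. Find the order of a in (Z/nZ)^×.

ord(21) | φ(58) = φ(2)·φ(29) = 1·28 = 28 = 2^2 · 7.
Divisors of 28: 1, 2, 4, 7, 14, 28.
Check 21^d mod 58 for each divisor in increasing order:
21^1 ≡ 21
21^2 ≡ 35
21^4 ≡ 7
21^7 ≡ 41
21^14 ≡ 57
21^28 ≡ 1
Hence ord(21) = 28.

28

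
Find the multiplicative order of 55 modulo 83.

82

Since 55 ∈ (Z/83Z)^×, its order divides φ(83) = 83 − 1 = 82 = 2 · 41.
Divisors of 82: 1, 2, 41, 82.
Compute 55^d (mod 83) for the divisors d until we hit 1:
55^1 ≡ 55
55^2 ≡ 37
55^41 ≡ 82
55^82 ≡ 1
The smallest such exponent is 82, so the order of 55 is 82.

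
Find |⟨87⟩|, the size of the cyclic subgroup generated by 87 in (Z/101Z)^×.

The order of 87 must divide φ(101) = 101 − 1 = 100 = 2^2 · 5^2.
Divisors of 100: 1, 2, 4, 5, 10, 20, 25, 50, 100.
Evaluate successive powers at the divisors of 100:
87^1 ≡ 87 (mod 101)
87^2 ≡ 95 (mod 101)
87^4 ≡ 36 (mod 101)
87^5 ≡ 1 (mod 101) ✓
Therefore the multiplicative order of 87 modulo 101 is 5.

5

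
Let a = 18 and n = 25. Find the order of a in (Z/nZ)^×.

ord(18) | φ(25) = φ(5^2) = 5·(5−1) = 20 = 2^2 · 5.
Divisors of 20: 1, 2, 4, 5, 10, 20.
Test each divisor d:
18^1 ≡ 18 (mod 25)
18^2 ≡ 24 (mod 25)
18^4 ≡ 1 (mod 25) ✓
Therefore the multiplicative order of 18 modulo 25 is 4.

4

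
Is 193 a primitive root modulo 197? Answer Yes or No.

φ(197) = 197 − 1 = 196 = 2^2 · 7^2.
An element g generates (Z/197Z)^× iff g^(196/q) ≢ 1 (mod 197) for each prime q ∈ {2, 7}.
193^98 ≡ 1 (mod 197)  [q = 2: ≡ 1 ✗]
193^28 ≡ 178 (mod 197)  [q = 7: ≢ 1 ✓]
193^98 ≡ 1 shows ord(193) | 98, strictly less than φ(197); not a primitive root.

No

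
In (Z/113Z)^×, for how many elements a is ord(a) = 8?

φ(113) = 113 − 1 = 112 = 2^4 · 7.
(Z/113Z)^× is cyclic (|G| = 112); a cyclic group of order m has exactly φ(d) elements of each order d | m, and none otherwise.
8 = 2^3 divides 112, and φ(8) = 4.

4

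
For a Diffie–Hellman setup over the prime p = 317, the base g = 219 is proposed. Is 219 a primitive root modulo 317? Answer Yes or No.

φ(317) = 317 − 1 = 316 = 2^2 · 79.
It suffices to check that the order of 219 is not a proper divisor of 316: compute 219^(316/q) for q ∈ {2, 79}.
219^158 ≡ 316 (mod 317)  [q = 2: ≢ 1 ✓]
219^4 ≡ 277 (mod 317)  [q = 79: ≢ 1 ✓]
Every test exponent gives a nontrivial residue, hence 219 generates the full group.

Yes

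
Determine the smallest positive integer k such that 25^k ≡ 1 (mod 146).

36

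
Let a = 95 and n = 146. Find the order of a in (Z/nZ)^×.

8

The order of 95 must divide φ(146) = φ(2)·φ(73) = 1·72 = 72 = 2^3 · 3^2.
Divisors of 72: 1, 2, 3, 4, 6, 8, 9, 12, 18, 24, 36, 72.
Test each divisor d:
95^1 ≡ 95 (mod 146)
95^2 ≡ 119 (mod 146)
95^3 ≡ 63 (mod 146)
95^4 ≡ 145 (mod 146)
95^6 ≡ 27 (mod 146)
95^8 ≡ 1 (mod 146) ✓
Hence ord(95) = 8.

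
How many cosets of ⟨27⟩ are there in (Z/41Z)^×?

5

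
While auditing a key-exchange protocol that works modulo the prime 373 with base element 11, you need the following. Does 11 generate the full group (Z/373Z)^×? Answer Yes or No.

Yes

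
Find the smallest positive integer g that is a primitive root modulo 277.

φ(277) = 277 − 1 = 276 = 2^2 · 3 · 23.
g is a primitive root iff g^(276/q) ≢ 1 (mod 277) for each prime q ∈ {2, 3, 23}.
g = 2: 2^138 ≡ 276; 2^92 ≡ 1 — hits 1, so not a primitive root.
g = 3: 3^138 ≡ 1 — hits 1, so not a primitive root.
g = 4: 4^138 ≡ 1 — hits 1, so not a primitive root.
g = 5: 5^138 ≡ 276; 5^92 ≡ 116; 5^12 ≡ 27 — none is 1, so 5 is a primitive root.
So 5 is the smallest generator of (Z/277Z)^×.

5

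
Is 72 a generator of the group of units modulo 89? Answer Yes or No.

No

φ(89) = 89 − 1 = 88 = 2^3 · 11.
Test 72^(88/q) mod 89 for each prime factor q of 88:
72^44 ≡ 1 (mod 89)  [q = 2: ≡ 1 ✗]
72^8 ≡ 8 (mod 89)  [q = 11: ≢ 1 ✓]
The check at q = 2 fails, so 72 generates a proper subgroup.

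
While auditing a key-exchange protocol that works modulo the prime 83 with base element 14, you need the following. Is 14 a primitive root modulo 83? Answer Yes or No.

Yes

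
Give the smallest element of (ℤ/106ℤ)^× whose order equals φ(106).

φ(106) = φ(2)·φ(53) = 1·52 = 52 = 2^2 · 13.
g is a primitive root iff g^(52/q) ≢ 1 (mod 106) for each prime q ∈ {2, 13}.
g = 2: gcd(2, 106) = 2 > 1, not a unit — skip.
g = 3: 3^26 ≡ 105; 3^4 ≡ 81 — none is 1, so 3 is a primitive root.
The smallest primitive root modulo 106 is 3.

3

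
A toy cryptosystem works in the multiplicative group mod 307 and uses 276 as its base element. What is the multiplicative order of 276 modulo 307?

By Lagrange's theorem, ord_307(276) divides φ(307) = 307 − 1 = 306 = 2 · 3^2 · 17.
Divisors of 306: 1, 2, 3, 6, 9, 17, 18, 34, 51, 102, 153, 306.
Evaluate successive powers at the divisors of 306:
276^1 ≡ 276
276^2 ≡ 40
276^3 ≡ 295
276^6 ≡ 144
276^9 ≡ 114
276^17 ≡ 274
276^18 ≡ 102
276^34 ≡ 168
276^51 ≡ 289
276^102 ≡ 17
276^153 ≡ 1
Hence ord(276) = 153.

153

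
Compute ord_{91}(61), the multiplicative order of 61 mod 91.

The order of 61 must divide φ(91) = φ(7·13) = (7−1)·(13−1) = 6·12 = 72 = 2^3 · 3^2.
Divisors of 72: 1, 2, 3, 4, 6, 8, 9, 12, 18, 24, 36, 72.
Test each divisor d:
61^1 ≡ 61 (mod 91)
61^2 ≡ 81 (mod 91)
61^3 ≡ 27 (mod 91)
61^4 ≡ 9 (mod 91)
61^6 ≡ 1 (mod 91) ✓
So ord_91(61) = 6.

6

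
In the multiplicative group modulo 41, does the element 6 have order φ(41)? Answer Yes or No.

Yes

φ(41) = 41 − 1 = 40 = 2^3 · 5.
An element g generates (Z/41Z)^× iff g^(40/q) ≢ 1 (mod 41) for each prime q ∈ {2, 5}.
6^20 ≡ 40 (mod 41)  [q = 2: ≢ 1 ✓]
6^8 ≡ 10 (mod 41)  [q = 5: ≢ 1 ✓]
Every test exponent gives a nontrivial residue, hence 6 generates the full group.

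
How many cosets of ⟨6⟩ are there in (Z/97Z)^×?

8

The order of 6 must divide φ(97) = 97 − 1 = 96 = 2^5 · 3.
Divisors of 96: 1, 2, 3, 4, 6, 8, 12, 16, 24, 32, 48, 96.
Evaluate successive powers at the divisors of 96:
6^1 ≡ 6 (mod 97)
6^2 ≡ 36 (mod 97)
6^3 ≡ 22 (mod 97)
6^4 ≡ 35 (mod 97)
6^6 ≡ 96 (mod 97)
6^8 ≡ 61 (mod 97)
6^12 ≡ 1 (mod 97) ✓
The order of 6 is 12, so the subgroup it generates has 12 elements.
The index is φ(97) / ord(6) = 96 / 12 = 8.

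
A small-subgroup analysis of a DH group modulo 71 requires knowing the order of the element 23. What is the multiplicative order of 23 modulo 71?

The order of 23 must divide φ(71) = 71 − 1 = 70 = 2 · 5 · 7.
Divisors of 70: 1, 2, 5, 7, 10, 14, 35, 70.
Check 23^d mod 71 for each divisor in increasing order:
23^1 ≡ 23 (mod 71)
23^2 ≡ 32 (mod 71)
23^5 ≡ 51 (mod 71)
23^7 ≡ 70 (mod 71)
23^10 ≡ 45 (mod 71)
23^14 ≡ 1 (mod 71) ✓
The smallest such exponent is 14, so the order of 23 is 14.

14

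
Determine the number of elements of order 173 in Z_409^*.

φ(409) = 409 − 1 = 408 = 2^3 · 3 · 17.
(Z/409Z)^× is cyclic (|G| = 408); a cyclic group of order m has exactly φ(d) elements of each order d | m, and none otherwise.
Since 173 ∤ 408, the count is 0.

0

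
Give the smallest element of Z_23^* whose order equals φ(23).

5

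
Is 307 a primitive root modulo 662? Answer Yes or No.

Yes

φ(662) = φ(2)·φ(331) = 1·330 = 330 = 2 · 3 · 5 · 11.
It suffices to check that the order of 307 is not a proper divisor of 330: compute 307^(330/q) for q ∈ {2, 3, 5, 11}.
307^165 ≡ 661 (mod 662)  [q = 2: ≢ 1 ✓]
307^110 ≡ 299 (mod 662)  [q = 3: ≢ 1 ✓]
307^66 ≡ 481 (mod 662)  [q = 5: ≢ 1 ✓]
307^30 ≡ 601 (mod 662)  [q = 11: ≢ 1 ✓]
Every test exponent gives a nontrivial residue, hence 307 generates the full group.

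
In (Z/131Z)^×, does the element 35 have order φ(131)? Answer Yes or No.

φ(131) = 131 − 1 = 130 = 2 · 5 · 13.
An element g generates (Z/131Z)^× iff g^(130/q) ≢ 1 (mod 131) for each prime q ∈ {2, 5, 13}.
35^65 ≡ 1 (mod 131)  [q = 2: ≡ 1 ✗]
35^26 ≡ 58 (mod 131)  [q = 5: ≢ 1 ✓]
35^10 ≡ 60 (mod 131)  [q = 13: ≢ 1 ✓]
The check at q = 2 fails, so 35 generates a proper subgroup.

No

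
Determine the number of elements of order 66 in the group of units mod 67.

φ(67) = 67 − 1 = 66 = 2 · 3 · 11.
(Z/67Z)^× is cyclic (|G| = 66); a cyclic group of order m has exactly φ(d) elements of each order d | m, and none otherwise.
66 = 2 · 3 · 11 divides 66, and φ(66) = 20.

20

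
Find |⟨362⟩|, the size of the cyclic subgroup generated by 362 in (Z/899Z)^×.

ord(362) | φ(899) = φ(29·31) = (29−1)·(31−1) = 28·30 = 840 = 2^3 · 3 · 5 · 7.
Divisors of 840: 1, 2, 3, 4, 5, 6, 7, 8, 10, 12, 14, 15, 20, 21, 24, 28, 30, 35, 40, 42, 56, 60, 70, 84, 105, 120, 140, 168, 210, 280, 420, 840.
Evaluate successive powers at the divisors of 840:
362^1 ≡ 362 (mod 899)
362^2 ≡ 689 (mod 899)
362^3 ≡ 395 (mod 899)
362^4 ≡ 49 (mod 899)
362^5 ≡ 657 (mod 899)
362^6 ≡ 498 (mod 899)
362^7 ≡ 476 (mod 899)
362^8 ≡ 603 (mod 899)
362^10 ≡ 129 (mod 899)
362^12 ≡ 779 (mod 899)
362^14 ≡ 28 (mod 899)
362^15 ≡ 247 (mod 899)
362^20 ≡ 459 (mod 899)
362^21 ≡ 742 (mod 899)
362^24 ≡ 16 (mod 899)
362^28 ≡ 784 (mod 899)
362^30 ≡ 776 (mod 899)
362^35 ≡ 99 (mod 899)
362^40 ≡ 315 (mod 899)
362^42 ≡ 376 (mod 899)
362^56 ≡ 639 (mod 899)
362^60 ≡ 745 (mod 899)
362^70 ≡ 811 (mod 899)
362^84 ≡ 233 (mod 899)
362^105 ≡ 278 (mod 899)
362^120 ≡ 342 (mod 899)
362^140 ≡ 552 (mod 899)
362^168 ≡ 349 (mod 899)
362^210 ≡ 869 (mod 899)
362^280 ≡ 842 (mod 899)
362^420 ≡ 1 (mod 899) ✓
The smallest such exponent is 420, so the order of 362 is 420.

420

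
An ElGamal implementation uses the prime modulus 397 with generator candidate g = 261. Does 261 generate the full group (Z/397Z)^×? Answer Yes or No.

No

φ(397) = 397 − 1 = 396 = 2^2 · 3^2 · 11.
It suffices to check that the order of 261 is not a proper divisor of 396: compute 261^(396/q) for q ∈ {2, 3, 11}.
261^198 ≡ 1 (mod 397)  [q = 2: ≡ 1 ✗]
261^132 ≡ 1 (mod 397)  [q = 3: ≡ 1 ✗]
261^36 ≡ 333 (mod 397)  [q = 11: ≢ 1 ✓]
261^198 ≡ 1 shows ord(261) | 198, strictly less than φ(397); not a primitive root.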